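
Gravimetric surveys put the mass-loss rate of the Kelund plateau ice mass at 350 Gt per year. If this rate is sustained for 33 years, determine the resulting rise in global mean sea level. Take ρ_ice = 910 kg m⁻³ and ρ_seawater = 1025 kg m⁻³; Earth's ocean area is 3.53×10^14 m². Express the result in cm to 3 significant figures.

Total mass lost = 350 Gt/yr × 33 yr = 1.155×10^4 Gt = 1.155×10^16 kg.
ρ_w = 1025 kg m⁻³, so water volume = 1.155×10^16 / 1025 = 1.127×10^13 m³.
Δh = 1.127×10^13 / 3.53×10^14 = 0.0319 m = 3.19 cm.

≈ 3.19 cm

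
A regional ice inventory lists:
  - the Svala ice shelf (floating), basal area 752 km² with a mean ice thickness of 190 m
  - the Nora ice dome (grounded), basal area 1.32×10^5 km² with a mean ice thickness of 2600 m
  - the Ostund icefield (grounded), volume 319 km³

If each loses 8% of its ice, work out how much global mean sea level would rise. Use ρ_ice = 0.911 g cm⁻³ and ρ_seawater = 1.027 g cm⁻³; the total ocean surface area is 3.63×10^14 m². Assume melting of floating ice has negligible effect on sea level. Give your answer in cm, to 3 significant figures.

The Svala ice shelf is floating and already displaces its own weight of water, so its melt adds essentially nothing to sea level.
Nora: ice volume = 1.32×10^5 km² × 2600 m = 3.432×10^5 km³; 0.08 × 3.432×10^5 × (911/1027) = 2.435×10^4 km³ of water.
Ostund: 0.08 × 319 km³ × (911/1027) = 22.64 km³ of water.
Total added water ≈ 2.438×10^13 m³ over 3.63×10^14 m² → Δh = 0.0672 m = 6.72 cm.

≈ 6.72 cm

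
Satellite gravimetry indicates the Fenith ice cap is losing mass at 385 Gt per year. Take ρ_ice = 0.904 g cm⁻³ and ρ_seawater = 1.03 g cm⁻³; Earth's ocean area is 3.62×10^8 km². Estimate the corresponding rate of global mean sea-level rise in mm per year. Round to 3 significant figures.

ρ_w = 1.03 g cm⁻³ = 1030 kg m⁻³. Annual water volume added = 385 Gt / ρ_w = 3.850×10^14 kg / 1030 kg m⁻³ = 3.738×10^11 m³.
Δh per year = 3.738×10^11 / 3.62×10^14 = 1.03×10^-3 m = 1.03 mm.

≈ 1.03 mm/yr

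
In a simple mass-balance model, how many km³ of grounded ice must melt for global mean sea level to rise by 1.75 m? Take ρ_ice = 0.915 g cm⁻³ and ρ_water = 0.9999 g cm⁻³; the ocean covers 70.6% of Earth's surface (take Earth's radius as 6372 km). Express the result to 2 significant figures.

Required water volume = Δh × A = 1.75 m × 3.60×10^14 m² = 6.304×10^14 m³ = 6.304×10^5 km³.
Ice volume = water volume × ρ_w/ρ_ice = 6.304×10^5 × 999.9/915 = 6.9×10^5 km³.

≈ 6.9×10^5 km³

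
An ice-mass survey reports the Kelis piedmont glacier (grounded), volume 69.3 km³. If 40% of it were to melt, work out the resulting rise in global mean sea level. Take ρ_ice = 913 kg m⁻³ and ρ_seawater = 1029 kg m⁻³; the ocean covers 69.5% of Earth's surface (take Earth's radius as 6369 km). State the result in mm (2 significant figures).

≈ 0.069 mm

Kelis: 0.4 × 69.3 km³ × (913/1029) = 24.60 km³ of water.
Spread over 3.54×10^14 m² of ocean, Δh = 2.460×10^10 / 3.54×10^14 = 6.94×10^-5 m = 0.069 mm.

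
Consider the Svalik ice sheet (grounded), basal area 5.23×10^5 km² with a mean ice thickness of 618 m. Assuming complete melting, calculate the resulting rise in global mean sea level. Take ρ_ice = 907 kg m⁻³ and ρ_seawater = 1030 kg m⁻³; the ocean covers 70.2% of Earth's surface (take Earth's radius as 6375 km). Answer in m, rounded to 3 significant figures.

Svalik: ice volume = 5.23×10^5 km² × 618 m = 3.232×10^5 km³; 3.232×10^5 × (907/1030) = 2.846×10^5 km³ of water.
Spread over 3.59×10^14 m² of ocean, Δh = 2.846×10^14 / 3.59×10^14 = 0.794 m.

≈ 0.794 m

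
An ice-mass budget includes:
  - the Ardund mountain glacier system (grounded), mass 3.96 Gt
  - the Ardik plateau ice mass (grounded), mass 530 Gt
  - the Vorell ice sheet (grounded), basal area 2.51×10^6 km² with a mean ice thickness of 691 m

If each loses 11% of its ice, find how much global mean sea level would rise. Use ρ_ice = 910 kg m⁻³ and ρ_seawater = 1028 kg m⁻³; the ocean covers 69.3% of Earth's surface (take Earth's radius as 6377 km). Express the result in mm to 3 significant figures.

≈ 477 mm

Ardund: 0.11 × 3.96 Gt = 4.356×10^11 kg; dividing by ρ_w = 1028 kg m⁻³ gives 4.237×10^8 m³ of water.
Ardik: 0.11 × 530 Gt = 5.830×10^13 kg; dividing by ρ_w = 1028 kg m⁻³ gives 5.671×10^10 m³ of water.
Vorell: ice volume = 2.51×10^6 km² × 691 m = 1.734×10^6 km³; 0.11 × 1.734×10^6 × (910/1028) = 1.689×10^5 km³ of water.
Total added water ≈ 1.689×10^14 m³ over 3.54×10^14 m² → Δh = 0.477 m = 477 mm.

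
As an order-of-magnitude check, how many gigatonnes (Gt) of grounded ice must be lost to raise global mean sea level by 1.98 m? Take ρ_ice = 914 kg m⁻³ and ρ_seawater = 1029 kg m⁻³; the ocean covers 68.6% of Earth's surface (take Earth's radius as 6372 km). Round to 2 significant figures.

Required water volume = Δh × A = 1.98 m × 3.50×10^14 m² = 6.930×10^14 m³.
ρ_w = 1029 kg m⁻³, so the mass of water = 6.930×10^14 m³ × 1029 kg m⁻³ = 7.131×10^17 kg = 7.1×10^5 Gt (and the same mass of ice, by conservation).

≈ 7.1×10^5 Gt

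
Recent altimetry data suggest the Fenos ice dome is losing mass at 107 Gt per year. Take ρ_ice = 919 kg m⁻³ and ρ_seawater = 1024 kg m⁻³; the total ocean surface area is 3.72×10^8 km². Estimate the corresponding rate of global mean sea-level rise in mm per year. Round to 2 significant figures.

ρ_w = 1024 kg m⁻³. Annual water volume added = 107 Gt / ρ_w = 1.070×10^14 kg / 1024 kg m⁻³ = 1.045×10^11 m³.
Δh per year = 1.045×10^11 / 3.72×10^14 = 2.81×10^-4 m = 0.28 mm.

≈ 0.28 mm/yr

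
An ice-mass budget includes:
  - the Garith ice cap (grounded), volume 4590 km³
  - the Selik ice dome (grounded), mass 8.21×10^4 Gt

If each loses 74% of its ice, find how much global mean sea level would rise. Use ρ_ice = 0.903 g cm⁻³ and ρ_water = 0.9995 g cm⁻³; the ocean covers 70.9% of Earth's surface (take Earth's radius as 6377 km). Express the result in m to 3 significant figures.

≈ 0.176 m

Garith: 0.74 × 4590 km³ × (903/999.5) = 3069 km³ of water.
Selik: 0.74 × 8.21×10^4 Gt = 6.075×10^16 kg; dividing by ρ_w = 0.9995 g cm⁻³ = 999.5 kg m⁻³ gives 6.078×10^13 m³ of water.
Total added water ≈ 6.385×10^13 m³ over 3.62×10^14 m² → Δh = 0.176 m.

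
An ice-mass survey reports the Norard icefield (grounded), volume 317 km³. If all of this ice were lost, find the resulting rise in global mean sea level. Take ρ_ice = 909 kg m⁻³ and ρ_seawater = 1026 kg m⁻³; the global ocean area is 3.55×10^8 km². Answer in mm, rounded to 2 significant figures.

Norard: 317 km³ × (909/1026) = 280.9 km³ of water.
Spread over 3.55×10^14 m² of ocean, Δh = 2.809×10^11 / 3.55×10^14 = 7.91×10^-4 m = 0.79 mm.

≈ 0.79 mm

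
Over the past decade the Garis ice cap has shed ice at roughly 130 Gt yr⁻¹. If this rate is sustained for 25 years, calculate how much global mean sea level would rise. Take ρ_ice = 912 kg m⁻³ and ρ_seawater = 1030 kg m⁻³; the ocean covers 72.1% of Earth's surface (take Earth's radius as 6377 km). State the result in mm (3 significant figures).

Total mass lost = 130 Gt/yr × 25 yr = 3250 Gt = 3.250×10^15 kg.
ρ_w = 1030 kg m⁻³, so water volume = 3.250×10^15 / 1030 = 3.155×10^12 m³.
Δh = 3.155×10^12 / 3.68×10^14 = 8.56×10^-3 m = 8.56 mm.

≈ 8.56 mm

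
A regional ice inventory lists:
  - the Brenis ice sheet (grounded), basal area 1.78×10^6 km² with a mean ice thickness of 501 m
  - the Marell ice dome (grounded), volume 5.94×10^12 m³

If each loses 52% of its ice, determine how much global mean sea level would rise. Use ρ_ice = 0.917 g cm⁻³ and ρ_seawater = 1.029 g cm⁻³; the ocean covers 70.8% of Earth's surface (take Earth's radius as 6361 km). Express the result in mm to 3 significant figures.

≈ 1160 mm

Brenis: ice volume = 1.78×10^6 km² × 501 m = 8.918×10^5 km³; 0.52 × 8.918×10^5 × (917/1029) = 4.133×10^5 km³ of water.
Marell: 0.52 × 5.94×10^12 m³ × (917/1029) = 2.753×10^12 m³ of water.
Total added water ≈ 4.160×10^14 m³ over 3.60×10^14 m² → Δh = 1.16 m = 1160 mm.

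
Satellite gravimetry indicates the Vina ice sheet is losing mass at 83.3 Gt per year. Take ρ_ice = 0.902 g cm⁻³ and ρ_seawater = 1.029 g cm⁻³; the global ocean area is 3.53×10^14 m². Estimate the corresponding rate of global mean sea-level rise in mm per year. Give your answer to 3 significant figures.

ρ_w = 1.029 g cm⁻³ = 1029 kg m⁻³. Annual water volume added = 83.3 Gt / ρ_w = 8.330×10^13 kg / 1029 kg m⁻³ = 8.095×10^10 m³.
Δh per year = 8.095×10^10 / 3.53×10^14 = 2.29×10^-4 m = 0.229 mm.

≈ 0.229 mm/yr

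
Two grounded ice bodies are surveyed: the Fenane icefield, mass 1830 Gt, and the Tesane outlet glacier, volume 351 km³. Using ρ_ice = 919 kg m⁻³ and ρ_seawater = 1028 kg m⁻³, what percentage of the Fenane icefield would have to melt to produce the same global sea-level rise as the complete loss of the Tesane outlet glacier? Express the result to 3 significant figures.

Equal sea-level rise means equal mass of meltwater, i.e. equal mass of ice lost.
Ice mass of Tesane: 3.226×10^14 kg; ice mass of Fenane: 1.830×10^15 kg.
Fraction required = 3.226×10^14 / 1.830×10^15 = 0.176 → 17.6 %.

≈ 17.6 %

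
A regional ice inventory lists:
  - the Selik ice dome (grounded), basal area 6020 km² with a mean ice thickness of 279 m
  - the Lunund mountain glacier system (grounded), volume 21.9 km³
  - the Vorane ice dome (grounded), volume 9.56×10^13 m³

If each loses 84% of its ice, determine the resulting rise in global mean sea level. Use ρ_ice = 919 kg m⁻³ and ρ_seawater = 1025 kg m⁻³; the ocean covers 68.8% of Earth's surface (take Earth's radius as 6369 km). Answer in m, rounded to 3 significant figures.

≈ 0.209 m

Selik: ice volume = 6020 km² × 279 m = 1680 km³; 0.84 × 1680 × (919/1025) = 1265 km³ of water.
Lunund: 0.84 × 21.9 km³ × (919/1025) = 16.49 km³ of water.
Vorane: 0.84 × 9.56×10^13 m³ × (919/1025) = 7.200×10^13 m³ of water.
Total added water ≈ 7.328×10^13 m³ over 3.51×10^14 m² → Δh = 0.209 m.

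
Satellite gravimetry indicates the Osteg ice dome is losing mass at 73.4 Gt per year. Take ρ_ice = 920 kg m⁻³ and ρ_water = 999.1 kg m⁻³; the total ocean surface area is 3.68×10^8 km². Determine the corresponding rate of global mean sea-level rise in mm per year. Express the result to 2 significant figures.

ρ_w = 999.1 kg m⁻³. Annual water volume added = 73.4 Gt / ρ_w = 7.340×10^13 kg / 999.1 kg m⁻³ = 7.347×10^10 m³.
Δh per year = 7.347×10^10 / 3.68×10^14 = 2.00×10^-4 m = 0.20 mm.

≈ 0.20 mm/yr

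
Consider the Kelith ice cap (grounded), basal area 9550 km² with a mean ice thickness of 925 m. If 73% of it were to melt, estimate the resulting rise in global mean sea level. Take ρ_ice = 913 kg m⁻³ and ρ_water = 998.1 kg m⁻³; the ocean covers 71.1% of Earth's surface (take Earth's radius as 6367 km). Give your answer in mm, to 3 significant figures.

Kelith: ice volume = 9550 km² × 925 m = 8834 km³; 0.73 × 8834 × (913/998.1) = 5899 km³ of water.
Spread over 3.62×10^14 m² of ocean, Δh = 5.899×10^12 / 3.62×10^14 = 0.0163 m = 16.3 mm.

≈ 16.3 mm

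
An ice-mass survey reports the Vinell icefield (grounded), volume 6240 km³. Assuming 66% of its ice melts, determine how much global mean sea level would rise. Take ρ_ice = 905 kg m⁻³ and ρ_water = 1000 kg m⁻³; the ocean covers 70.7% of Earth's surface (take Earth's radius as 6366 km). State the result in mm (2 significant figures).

Vinell: 0.66 × 6240 km³ × (905/1000) = 3727 km³ of water.
Spread over 3.60×10^14 m² of ocean, Δh = 3.727×10^12 / 3.60×10^14 = 0.0104 m = 10 mm.

≈ 10 mm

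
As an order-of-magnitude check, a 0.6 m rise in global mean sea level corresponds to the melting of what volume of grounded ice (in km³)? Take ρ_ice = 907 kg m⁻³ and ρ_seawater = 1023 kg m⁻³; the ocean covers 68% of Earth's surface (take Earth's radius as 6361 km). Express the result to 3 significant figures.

Required water volume = Δh × A = 0.6 m × 3.46×10^14 m² = 2.075×10^14 m³ = 2.075×10^5 km³.
Ice volume = water volume × ρ_w/ρ_ice = 2.075×10^5 × 1023/907 = 2.34×10^5 km³.

≈ 2.34×10^5 km³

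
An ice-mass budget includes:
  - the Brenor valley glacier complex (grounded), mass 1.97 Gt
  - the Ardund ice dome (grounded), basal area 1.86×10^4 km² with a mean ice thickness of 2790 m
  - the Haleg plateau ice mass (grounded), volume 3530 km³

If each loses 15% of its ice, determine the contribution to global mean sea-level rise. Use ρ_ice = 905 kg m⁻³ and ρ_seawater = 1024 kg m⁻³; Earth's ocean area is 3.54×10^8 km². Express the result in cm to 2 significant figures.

Brenor: 0.15 × 1.97 Gt = 2.955×10^11 kg; dividing by ρ_w = 1024 kg m⁻³ gives 2.886×10^8 m³ of water.
Ardund: ice volume = 1.86×10^4 km² × 2790 m = 5.189×10^4 km³; 0.15 × 5.189×10^4 × (905/1024) = 6880 km³ of water.
Haleg: 0.15 × 3530 km³ × (905/1024) = 468.0 km³ of water.
Total added water ≈ 7.348×10^12 m³ over 3.54×10^14 m² → Δh = 0.0208 m = 2.1 cm.

≈ 2.1 cm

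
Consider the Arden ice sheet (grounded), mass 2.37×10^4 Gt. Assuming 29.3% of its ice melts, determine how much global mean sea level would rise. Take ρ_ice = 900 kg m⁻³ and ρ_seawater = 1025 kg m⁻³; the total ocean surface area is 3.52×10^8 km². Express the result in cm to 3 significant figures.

Arden: 0.293 × 2.37×10^4 Gt = 6.944×10^15 kg; dividing by ρ_w = 1025 kg m⁻³ gives 6.775×10^12 m³ of water.
Spread over 3.52×10^14 m² of ocean, Δh = 6.775×10^12 / 3.52×10^14 = 0.0192 m = 1.92 cm.

≈ 1.92 cm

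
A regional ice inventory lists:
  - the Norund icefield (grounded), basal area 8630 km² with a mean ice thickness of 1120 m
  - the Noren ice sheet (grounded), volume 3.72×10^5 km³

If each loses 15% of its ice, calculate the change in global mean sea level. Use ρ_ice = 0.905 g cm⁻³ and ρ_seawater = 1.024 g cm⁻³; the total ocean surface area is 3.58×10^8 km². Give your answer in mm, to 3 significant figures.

≈ 141 mm

Norund: ice volume = 8630 km² × 1120 m = 9666 km³; 0.15 × 9666 × (905/1024) = 1281 km³ of water.
Noren: 0.15 × 3.72×10^5 km³ × (905/1024) = 4.932×10^4 km³ of water.
Total added water ≈ 5.060×10^13 m³ over 3.58×10^14 m² → Δh = 0.141 m = 141 mm.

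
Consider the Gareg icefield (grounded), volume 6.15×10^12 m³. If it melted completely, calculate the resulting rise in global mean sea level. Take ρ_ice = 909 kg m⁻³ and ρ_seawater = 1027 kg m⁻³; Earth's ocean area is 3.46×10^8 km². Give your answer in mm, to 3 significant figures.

Gareg: 6.15×10^12 m³ × (909/1027) = 5.443×10^12 m³ of water.
Spread over 3.46×10^14 m² of ocean, Δh = 5.443×10^12 / 3.46×10^14 = 0.0157 m = 15.7 mm.

≈ 15.7 mm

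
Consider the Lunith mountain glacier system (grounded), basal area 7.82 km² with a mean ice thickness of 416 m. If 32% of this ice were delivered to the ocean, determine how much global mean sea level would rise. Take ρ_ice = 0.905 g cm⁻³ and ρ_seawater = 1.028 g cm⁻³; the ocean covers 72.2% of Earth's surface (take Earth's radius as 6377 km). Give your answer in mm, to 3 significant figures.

≈ 2.48×10^-3 mm

Lunith: ice volume = 7.82 km² × 416 m = 3.253 km³; 0.32 × 3.253 × (905/1028) = 0.9164 km³ of water.
Spread over 3.69×10^14 m² of ocean, Δh = 9.164×10^8 / 3.69×10^14 = 2.48×10^-6 m = 2.48×10^-3 mm.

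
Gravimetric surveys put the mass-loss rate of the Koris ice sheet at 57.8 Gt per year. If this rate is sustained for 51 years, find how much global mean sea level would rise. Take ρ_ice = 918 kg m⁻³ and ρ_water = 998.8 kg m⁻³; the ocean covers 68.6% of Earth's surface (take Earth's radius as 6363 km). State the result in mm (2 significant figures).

Total mass lost = 57.8 Gt/yr × 51 yr = 2948 Gt = 2.948×10^15 kg.
ρ_w = 998.8 kg m⁻³, so water volume = 2.948×10^15 / 998.8 = 2.951×10^12 m³.
Δh = 2.951×10^12 / 3.49×10^14 = 8.46×10^-3 m = 8.5 mm.

≈ 8.5 mm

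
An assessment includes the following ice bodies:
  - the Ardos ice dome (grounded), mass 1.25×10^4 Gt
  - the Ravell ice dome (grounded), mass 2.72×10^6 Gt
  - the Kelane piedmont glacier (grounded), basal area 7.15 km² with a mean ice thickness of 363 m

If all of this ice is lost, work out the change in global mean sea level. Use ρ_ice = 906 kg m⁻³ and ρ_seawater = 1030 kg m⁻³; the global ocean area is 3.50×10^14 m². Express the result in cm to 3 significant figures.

Ardos: 1.25×10^4 Gt = 1.250×10^16 kg; dividing by ρ_w = 1030 kg m⁻³ gives 1.214×10^13 m³ of water.
Ravell: 2.72×10^6 Gt = 2.720×10^18 kg; dividing by ρ_w = 1030 kg m⁻³ gives 2.641×10^15 m³ of water.
Kelane: ice volume = 7.15 km² × 363 m = 2.595 km³; 2.595 × (906/1030) = 2.283 km³ of water.
Total added water ≈ 2.653×10^15 m³ over 3.50×10^14 m² → Δh = 7.58 m = 758 cm.

≈ 758 cm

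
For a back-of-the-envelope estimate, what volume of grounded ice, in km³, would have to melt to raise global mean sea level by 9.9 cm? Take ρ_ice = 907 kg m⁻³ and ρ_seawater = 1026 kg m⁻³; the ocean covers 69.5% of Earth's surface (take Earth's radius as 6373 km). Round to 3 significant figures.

Required water volume = Δh × A = 0.099 m × 3.55×10^14 m² = 3.512×10^13 m³ = 3.512×10^4 km³.
Ice volume = water volume × ρ_w/ρ_ice = 3.512×10^4 × 1026/907 = 3.97×10^4 km³.

≈ 3.97×10^4 km³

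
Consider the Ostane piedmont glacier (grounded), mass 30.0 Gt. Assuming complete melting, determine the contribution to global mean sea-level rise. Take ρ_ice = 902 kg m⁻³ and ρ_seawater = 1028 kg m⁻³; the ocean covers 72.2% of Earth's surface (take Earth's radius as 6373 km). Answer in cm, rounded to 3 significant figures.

Ostane: 30.0 Gt = 3.000×10^13 kg; dividing by ρ_w = 1028 kg m⁻³ gives 2.918×10^10 m³ of water.
Spread over 3.68×10^14 m² of ocean, Δh = 2.918×10^10 / 3.68×10^14 = 7.92×10^-5 m = 7.92×10^-3 cm.

≈ 7.92×10^-3 cm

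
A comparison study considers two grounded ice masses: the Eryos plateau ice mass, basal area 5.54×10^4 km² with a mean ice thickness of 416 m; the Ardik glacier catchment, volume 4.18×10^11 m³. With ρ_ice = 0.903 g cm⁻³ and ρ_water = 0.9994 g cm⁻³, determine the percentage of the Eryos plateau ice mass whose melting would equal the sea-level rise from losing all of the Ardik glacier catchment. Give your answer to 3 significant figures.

Equal sea-level rise means equal mass of meltwater, i.e. equal mass of ice lost.
Ice mass of Ardik: 3.775×10^14 kg; ice mass of Eryos: 2.081×10^16 kg.
Fraction required = 3.775×10^14 / 2.081×10^16 = 0.0181 → 1.81 %.

≈ 1.81 %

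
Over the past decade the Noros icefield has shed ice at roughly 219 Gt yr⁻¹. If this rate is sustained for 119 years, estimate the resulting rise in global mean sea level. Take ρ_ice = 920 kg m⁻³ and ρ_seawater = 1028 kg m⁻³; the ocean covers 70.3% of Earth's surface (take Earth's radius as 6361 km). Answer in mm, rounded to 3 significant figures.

≈ 70.9 mm

Total mass lost = 219 Gt/yr × 119 yr = 2.606×10^4 Gt = 2.606×10^16 kg.
ρ_w = 1028 kg m⁻³, so water volume = 2.606×10^16 / 1028 = 2.535×10^13 m³.
Δh = 2.535×10^13 / 3.57×10^14 = 0.0709 m = 70.9 mm.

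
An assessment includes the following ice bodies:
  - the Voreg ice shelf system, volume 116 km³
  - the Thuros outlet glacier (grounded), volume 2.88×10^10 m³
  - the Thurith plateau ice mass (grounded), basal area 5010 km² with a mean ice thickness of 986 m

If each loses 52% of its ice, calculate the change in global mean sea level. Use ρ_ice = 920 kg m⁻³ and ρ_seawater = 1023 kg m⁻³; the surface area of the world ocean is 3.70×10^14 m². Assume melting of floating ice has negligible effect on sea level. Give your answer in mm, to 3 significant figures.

≈ 6.28 mm

The Voreg ice shelf system is floating and already displaces its own weight of water, so its melt adds essentially nothing to sea level.
Thuros: 0.52 × 2.88×10^10 m³ × (920/1023) = 1.347×10^10 m³ of water.
Thurith: ice volume = 5010 km² × 986 m = 4940 km³; 0.52 × 4940 × (920/1023) = 2310 km³ of water.
Total added water ≈ 2.324×10^12 m³ over 3.70×10^14 m² → Δh = 6.28×10^-3 m = 6.28 mm.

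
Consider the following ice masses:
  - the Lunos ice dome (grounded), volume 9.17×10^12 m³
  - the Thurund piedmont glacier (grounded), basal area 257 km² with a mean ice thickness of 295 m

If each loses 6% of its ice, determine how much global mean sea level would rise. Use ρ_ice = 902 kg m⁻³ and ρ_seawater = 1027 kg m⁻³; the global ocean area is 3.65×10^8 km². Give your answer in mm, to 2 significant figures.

Lunos: 0.06 × 9.17×10^12 m³ × (902/1027) = 4.832×10^11 m³ of water.
Thurund: ice volume = 257 km² × 295 m = 75.81 km³; 0.06 × 75.81 × (902/1027) = 3.995 km³ of water.
Total added water ≈ 4.872×10^11 m³ over 3.65×10^14 m² → Δh = 1.33×10^-3 m = 1.3 mm.

≈ 1.3 mm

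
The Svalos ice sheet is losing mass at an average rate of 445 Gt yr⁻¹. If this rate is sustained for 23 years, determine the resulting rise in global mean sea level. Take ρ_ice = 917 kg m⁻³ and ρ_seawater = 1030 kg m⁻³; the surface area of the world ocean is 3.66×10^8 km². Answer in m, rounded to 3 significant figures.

≈ 0.0271 m

Total mass lost = 445 Gt/yr × 23 yr = 1.024×10^4 Gt = 1.024×10^16 kg.
ρ_w = 1030 kg m⁻³, so water volume = 1.024×10^16 / 1030 = 9.937×10^12 m³.
Δh = 9.937×10^12 / 3.66×10^14 = 0.0271 m.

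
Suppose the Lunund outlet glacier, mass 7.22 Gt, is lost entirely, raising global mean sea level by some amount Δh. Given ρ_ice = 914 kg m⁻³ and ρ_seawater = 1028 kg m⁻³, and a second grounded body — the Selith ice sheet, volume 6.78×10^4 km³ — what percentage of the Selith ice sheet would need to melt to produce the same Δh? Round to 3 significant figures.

Equal sea-level rise means equal mass of meltwater, i.e. equal mass of ice lost.
Ice mass of Lunund: 7.220×10^12 kg; ice mass of Selith: 6.197×10^16 kg.
Fraction required = 7.220×10^12 / 6.197×10^16 = 1.17×10^-4 → 0.0117 %.

≈ 0.0117 %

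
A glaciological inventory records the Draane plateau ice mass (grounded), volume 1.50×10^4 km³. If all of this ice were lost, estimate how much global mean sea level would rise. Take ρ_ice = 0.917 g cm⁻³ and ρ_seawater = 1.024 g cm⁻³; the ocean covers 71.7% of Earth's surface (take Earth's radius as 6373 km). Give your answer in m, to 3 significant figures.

Draane: 1.50×10^4 km³ × (917/1024) = 1.343×10^4 km³ of water.
Spread over 3.66×10^14 m² of ocean, Δh = 1.343×10^13 / 3.66×10^14 = 0.0367 m.

≈ 0.0367 m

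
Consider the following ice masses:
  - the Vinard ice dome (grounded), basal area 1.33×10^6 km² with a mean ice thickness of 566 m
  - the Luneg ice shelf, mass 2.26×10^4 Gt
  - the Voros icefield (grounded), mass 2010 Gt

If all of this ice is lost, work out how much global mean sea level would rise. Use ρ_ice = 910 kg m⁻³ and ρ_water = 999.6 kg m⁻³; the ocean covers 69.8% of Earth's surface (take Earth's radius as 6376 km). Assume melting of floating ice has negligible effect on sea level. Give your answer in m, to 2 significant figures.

≈ 1.9 m

Vinard: ice volume = 1.33×10^6 km² × 566 m = 7.528×10^5 km³; 7.528×10^5 × (910/999.6) = 6.853×10^5 km³ of water.
The Luneg ice shelf is floating and already displaces its own weight of water, so its melt adds essentially nothing to sea level.
Voros: 2010 Gt = 2.010×10^15 kg; dividing by ρ_w = 999.6 kg m⁻³ gives 2.011×10^12 m³ of water.
Total added water ≈ 6.873×10^14 m³ over 3.57×10^14 m² → Δh = 1.93 m.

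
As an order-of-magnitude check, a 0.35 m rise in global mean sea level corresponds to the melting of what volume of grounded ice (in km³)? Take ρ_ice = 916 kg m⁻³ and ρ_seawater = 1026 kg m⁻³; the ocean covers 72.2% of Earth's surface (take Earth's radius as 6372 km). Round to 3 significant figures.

≈ 1.44×10^5 km³

Required water volume = Δh × A = 0.35 m × 3.68×10^14 m² = 1.289×10^14 m³ = 1.289×10^5 km³.
Ice volume = water volume × ρ_w/ρ_ice = 1.289×10^5 × 1026/916 = 1.44×10^5 km³.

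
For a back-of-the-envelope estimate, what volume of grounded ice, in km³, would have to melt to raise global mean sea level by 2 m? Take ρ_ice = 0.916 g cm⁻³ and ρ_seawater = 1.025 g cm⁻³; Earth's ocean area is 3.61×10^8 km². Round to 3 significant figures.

≈ 8.08×10^5 km³

Required water volume = Δh × A = 2 m × 3.61×10^14 m² = 7.220×10^14 m³ = 7.220×10^5 km³.
Ice volume = water volume × ρ_w/ρ_ice = 7.220×10^5 × 1025/916 = 8.08×10^5 km³.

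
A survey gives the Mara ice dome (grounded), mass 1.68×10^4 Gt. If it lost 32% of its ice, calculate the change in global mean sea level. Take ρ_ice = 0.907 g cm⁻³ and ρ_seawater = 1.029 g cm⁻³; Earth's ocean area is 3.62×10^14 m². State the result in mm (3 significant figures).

Mara: 0.32 × 1.68×10^4 Gt = 5.376×10^15 kg; dividing by ρ_w = 1.029 g cm⁻³ = 1029 kg m⁻³ gives 5.224×10^12 m³ of water.
Spread over 3.62×10^14 m² of ocean, Δh = 5.224×10^12 / 3.62×10^14 = 0.0144 m = 14.4 mm.

≈ 14.4 mm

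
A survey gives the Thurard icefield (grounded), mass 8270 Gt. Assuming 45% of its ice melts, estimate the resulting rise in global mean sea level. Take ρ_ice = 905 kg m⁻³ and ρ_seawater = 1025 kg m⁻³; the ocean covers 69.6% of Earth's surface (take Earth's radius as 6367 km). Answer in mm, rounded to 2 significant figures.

Thurard: 0.45 × 8270 Gt = 3.722×10^15 kg; dividing by ρ_w = 1025 kg m⁻³ gives 3.631×10^12 m³ of water.
Spread over 3.55×10^14 m² of ocean, Δh = 3.631×10^12 / 3.55×10^14 = 0.0102 m = 10 mm.

≈ 10 mm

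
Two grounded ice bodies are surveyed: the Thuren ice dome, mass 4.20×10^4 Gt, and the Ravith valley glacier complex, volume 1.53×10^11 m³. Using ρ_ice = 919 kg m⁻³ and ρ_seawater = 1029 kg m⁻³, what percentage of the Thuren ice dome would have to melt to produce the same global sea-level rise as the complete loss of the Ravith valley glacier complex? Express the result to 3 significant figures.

≈ 0.335 %

Equal sea-level rise means equal mass of meltwater, i.e. equal mass of ice lost.
Ice mass of Ravith: 1.406×10^14 kg; ice mass of Thuren: 4.200×10^16 kg.
Fraction required = 1.406×10^14 / 4.200×10^16 = 3.35×10^-3 → 0.335 %.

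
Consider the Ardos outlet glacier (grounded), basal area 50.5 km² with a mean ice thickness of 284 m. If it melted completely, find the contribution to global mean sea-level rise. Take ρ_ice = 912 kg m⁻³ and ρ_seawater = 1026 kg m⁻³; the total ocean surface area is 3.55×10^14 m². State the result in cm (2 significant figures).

Ardos: ice volume = 50.5 km² × 284 m = 14.34 km³; 14.34 × (912/1026) = 12.75 km³ of water.
Spread over 3.55×10^14 m² of ocean, Δh = 1.275×10^10 / 3.55×10^14 = 3.59×10^-5 m = 3.6×10^-3 cm.

≈ 3.6×10^-3 cm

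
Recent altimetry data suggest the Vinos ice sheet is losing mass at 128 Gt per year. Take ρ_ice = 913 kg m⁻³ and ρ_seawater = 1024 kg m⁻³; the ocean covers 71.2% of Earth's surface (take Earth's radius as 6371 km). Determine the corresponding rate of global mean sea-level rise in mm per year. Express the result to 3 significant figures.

ρ_w = 1024 kg m⁻³. Annual water volume added = 128 Gt / ρ_w = 1.280×10^14 kg / 1024 kg m⁻³ = 1.250×10^11 m³.
Δh per year = 1.250×10^11 / 3.63×10^14 = 3.44×10^-4 m = 0.344 mm.

≈ 0.344 mm/yr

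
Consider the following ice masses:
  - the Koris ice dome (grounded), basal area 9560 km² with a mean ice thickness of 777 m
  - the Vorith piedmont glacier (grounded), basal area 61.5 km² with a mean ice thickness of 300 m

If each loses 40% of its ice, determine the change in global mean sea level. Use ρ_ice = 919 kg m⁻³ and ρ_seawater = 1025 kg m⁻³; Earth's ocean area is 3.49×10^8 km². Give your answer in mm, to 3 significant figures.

≈ 7.65 mm

Koris: ice volume = 9560 km² × 777 m = 7428 km³; 0.4 × 7428 × (919/1025) = 2664 km³ of water.
Vorith: ice volume = 61.5 km² × 300 m = 18.45 km³; 0.4 × 18.45 × (919/1025) = 6.617 km³ of water.
Total added water ≈ 2.671×10^12 m³ over 3.49×10^14 m² → Δh = 7.65×10^-3 m = 7.65 mm.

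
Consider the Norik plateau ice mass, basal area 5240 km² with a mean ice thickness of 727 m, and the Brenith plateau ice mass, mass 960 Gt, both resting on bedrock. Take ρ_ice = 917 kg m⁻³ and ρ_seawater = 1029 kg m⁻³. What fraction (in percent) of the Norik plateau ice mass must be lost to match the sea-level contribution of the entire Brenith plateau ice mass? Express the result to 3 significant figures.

Equal sea-level rise means equal mass of meltwater, i.e. equal mass of ice lost.
Ice mass of Brenith: 9.600×10^14 kg; ice mass of Norik: 3.493×10^15 kg.
Fraction required = 9.600×10^14 / 3.493×10^15 = 0.275 → 27.5 %.

≈ 27.5 %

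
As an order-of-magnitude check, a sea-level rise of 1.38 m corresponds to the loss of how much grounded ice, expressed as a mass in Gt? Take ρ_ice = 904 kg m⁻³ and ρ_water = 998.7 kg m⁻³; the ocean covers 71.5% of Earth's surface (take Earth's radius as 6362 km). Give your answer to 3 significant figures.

Required water volume = Δh × A = 1.38 m × 3.64×10^14 m² = 5.019×10^14 m³.
ρ_w = 998.7 kg m⁻³, so the mass of water = 5.019×10^14 m³ × 998.7 kg m⁻³ = 5.012×10^17 kg = 5.01×10^5 Gt (and the same mass of ice, by conservation).

≈ 5.01×10^5 Gt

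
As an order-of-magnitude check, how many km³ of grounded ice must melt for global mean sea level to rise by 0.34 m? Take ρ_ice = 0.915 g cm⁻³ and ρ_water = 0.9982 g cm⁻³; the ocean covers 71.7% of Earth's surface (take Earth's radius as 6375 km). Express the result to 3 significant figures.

≈ 1.36×10^5 km³

Required water volume = Δh × A = 0.34 m × 3.66×10^14 m² = 1.245×10^14 m³ = 1.245×10^5 km³.
Ice volume = water volume × ρ_w/ρ_ice = 1.245×10^5 × 998.2/915 = 1.36×10^5 km³.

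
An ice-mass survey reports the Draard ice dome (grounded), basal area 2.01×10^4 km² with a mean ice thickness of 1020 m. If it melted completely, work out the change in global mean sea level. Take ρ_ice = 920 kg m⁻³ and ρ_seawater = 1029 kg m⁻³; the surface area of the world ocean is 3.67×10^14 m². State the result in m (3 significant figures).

Draard: ice volume = 2.01×10^4 km² × 1020 m = 2.050×10^4 km³; 2.050×10^4 × (920/1029) = 1.833×10^4 km³ of water.
Spread over 3.67×10^14 m² of ocean, Δh = 1.833×10^13 / 3.67×10^14 = 0.0499 m.

≈ 0.0499 m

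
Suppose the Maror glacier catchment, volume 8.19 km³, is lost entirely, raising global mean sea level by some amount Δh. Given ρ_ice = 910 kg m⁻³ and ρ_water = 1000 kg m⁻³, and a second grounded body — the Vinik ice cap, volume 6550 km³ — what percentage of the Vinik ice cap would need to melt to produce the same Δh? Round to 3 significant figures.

Equal sea-level rise means equal mass of meltwater, i.e. equal mass of ice lost.
Ice mass of Maror: 7.453×10^12 kg; ice mass of Vinik: 5.960×10^15 kg.
Fraction required = 7.453×10^12 / 5.960×10^15 = 1.25×10^-3 → 0.125 %.

≈ 0.125 %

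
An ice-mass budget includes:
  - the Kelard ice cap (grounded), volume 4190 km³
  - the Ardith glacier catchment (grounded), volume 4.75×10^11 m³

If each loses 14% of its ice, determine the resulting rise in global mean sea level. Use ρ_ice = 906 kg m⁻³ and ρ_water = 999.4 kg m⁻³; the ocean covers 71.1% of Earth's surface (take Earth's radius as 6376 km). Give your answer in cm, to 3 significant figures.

Kelard: 0.14 × 4190 km³ × (906/999.4) = 531.8 km³ of water.
Ardith: 0.14 × 4.75×10^11 m³ × (906/999.4) = 6.029×10^10 m³ of water.
Total added water ≈ 5.921×10^11 m³ over 3.63×10^14 m² → Δh = 1.63×10^-3 m = 0.163 cm.

≈ 0.163 cm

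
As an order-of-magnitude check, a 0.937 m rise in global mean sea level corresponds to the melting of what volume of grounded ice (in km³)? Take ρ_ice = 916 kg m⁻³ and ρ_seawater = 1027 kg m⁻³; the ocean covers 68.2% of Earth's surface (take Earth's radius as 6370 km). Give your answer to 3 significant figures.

≈ 3.65×10^5 km³

Required water volume = Δh × A = 0.937 m × 3.48×10^14 m² = 3.258×10^14 m³ = 3.258×10^5 km³.
Ice volume = water volume × ρ_w/ρ_ice = 3.258×10^5 × 1027/916 = 3.65×10^5 km³.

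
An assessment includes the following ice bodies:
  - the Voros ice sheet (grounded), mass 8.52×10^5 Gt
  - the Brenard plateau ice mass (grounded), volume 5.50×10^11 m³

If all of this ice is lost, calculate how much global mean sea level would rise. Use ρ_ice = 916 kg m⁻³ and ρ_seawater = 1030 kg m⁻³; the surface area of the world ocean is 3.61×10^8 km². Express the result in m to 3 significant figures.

Voros: 8.52×10^5 Gt = 8.520×10^17 kg; dividing by ρ_w = 1030 kg m⁻³ gives 8.272×10^14 m³ of water.
Brenard: 5.50×10^11 m³ × (916/1030) = 4.891×10^11 m³ of water.
Total added water ≈ 8.277×10^14 m³ over 3.61×10^14 m² → Δh = 2.29 m.

≈ 2.29 m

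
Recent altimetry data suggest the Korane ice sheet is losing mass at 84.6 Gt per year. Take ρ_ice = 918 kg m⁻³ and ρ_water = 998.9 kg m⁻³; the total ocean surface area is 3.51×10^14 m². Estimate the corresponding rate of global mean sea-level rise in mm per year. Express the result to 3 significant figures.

≈ 0.241 mm/yr

ρ_w = 998.9 kg m⁻³. Annual water volume added = 84.6 Gt / ρ_w = 8.460×10^13 kg / 998.9 kg m⁻³ = 8.469×10^10 m³.
Δh per year = 8.469×10^10 / 3.51×10^14 = 2.41×10^-4 m = 0.241 mm.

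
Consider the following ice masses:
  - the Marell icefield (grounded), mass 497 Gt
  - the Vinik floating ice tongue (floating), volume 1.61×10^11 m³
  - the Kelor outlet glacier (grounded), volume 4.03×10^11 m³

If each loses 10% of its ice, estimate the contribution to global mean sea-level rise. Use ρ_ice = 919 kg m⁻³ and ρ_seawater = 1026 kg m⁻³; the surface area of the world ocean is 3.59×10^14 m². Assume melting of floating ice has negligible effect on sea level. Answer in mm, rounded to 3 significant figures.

Marell: 0.1 × 497 Gt = 4.970×10^13 kg; dividing by ρ_w = 1026 kg m⁻³ gives 4.844×10^10 m³ of water.
The Vinik floating ice tongue is floating and already displaces its own weight of water, so its melt adds essentially nothing to sea level.
Kelor: 0.1 × 4.03×10^11 m³ × (919/1026) = 3.610×10^10 m³ of water.
Total added water ≈ 8.454×10^10 m³ over 3.59×10^14 m² → Δh = 2.35×10^-4 m = 0.235 mm.

≈ 0.235 mm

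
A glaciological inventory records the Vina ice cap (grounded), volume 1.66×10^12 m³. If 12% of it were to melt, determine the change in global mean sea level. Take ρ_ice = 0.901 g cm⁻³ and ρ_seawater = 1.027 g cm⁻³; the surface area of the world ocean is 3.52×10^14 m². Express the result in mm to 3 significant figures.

≈ 0.496 mm

Vina: 0.12 × 1.66×10^12 m³ × (901/1027) = 1.748×10^11 m³ of water.
Spread over 3.52×10^14 m² of ocean, Δh = 1.748×10^11 / 3.52×10^14 = 4.96×10^-4 m = 0.496 mm.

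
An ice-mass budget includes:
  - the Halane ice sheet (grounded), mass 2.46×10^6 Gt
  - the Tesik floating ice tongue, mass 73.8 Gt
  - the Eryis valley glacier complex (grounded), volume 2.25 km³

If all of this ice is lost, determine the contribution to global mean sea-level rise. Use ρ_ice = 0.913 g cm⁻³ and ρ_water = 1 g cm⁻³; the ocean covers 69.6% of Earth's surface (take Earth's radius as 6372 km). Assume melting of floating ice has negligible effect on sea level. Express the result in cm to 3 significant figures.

≈ 693 cm

Halane: 2.46×10^6 Gt = 2.460×10^18 kg; dividing by ρ_w = 1 g cm⁻³ = 1000 kg m⁻³ gives 2.460×10^15 m³ of water.
The Tesik floating ice tongue is floating and already displaces its own weight of water, so its melt adds essentially nothing to sea level.
Eryis: 2.25 km³ × (913/1000) = 2.054 km³ of water.
Total added water ≈ 2.460×10^15 m³ over 3.55×10^14 m² → Δh = 6.93 m = 693 cm.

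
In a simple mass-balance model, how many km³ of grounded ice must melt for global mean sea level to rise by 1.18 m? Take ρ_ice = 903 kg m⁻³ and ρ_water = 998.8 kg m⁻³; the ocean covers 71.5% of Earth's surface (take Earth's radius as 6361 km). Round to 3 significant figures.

≈ 4.75×10^5 km³

Required water volume = Δh × A = 1.18 m × 3.64×10^14 m² = 4.290×10^14 m³ = 4.290×10^5 km³.
Ice volume = water volume × ρ_w/ρ_ice = 4.290×10^5 × 998.8/903 = 4.75×10^5 km³.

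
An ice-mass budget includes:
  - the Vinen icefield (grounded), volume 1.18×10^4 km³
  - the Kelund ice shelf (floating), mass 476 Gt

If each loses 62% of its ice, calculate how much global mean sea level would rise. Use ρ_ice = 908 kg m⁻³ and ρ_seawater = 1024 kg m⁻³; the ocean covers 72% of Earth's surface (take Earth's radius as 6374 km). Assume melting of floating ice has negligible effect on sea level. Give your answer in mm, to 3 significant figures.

Vinen: 0.62 × 1.18×10^4 km³ × (908/1024) = 6487 km³ of water.
The Kelund ice shelf is floating and already displaces its own weight of water, so its melt adds essentially nothing to sea level.
Total added water ≈ 6.487×10^12 m³ over 3.68×10^14 m² → Δh = 0.0176 m = 17.6 mm.

≈ 17.6 mm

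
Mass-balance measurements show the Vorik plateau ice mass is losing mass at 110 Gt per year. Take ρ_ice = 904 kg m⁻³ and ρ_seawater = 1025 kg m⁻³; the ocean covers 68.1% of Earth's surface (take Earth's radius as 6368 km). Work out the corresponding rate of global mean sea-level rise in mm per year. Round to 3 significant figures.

≈ 0.309 mm/yr

ρ_w = 1025 kg m⁻³. Annual water volume added = 110 Gt / ρ_w = 1.100×10^14 kg / 1025 kg m⁻³ = 1.073×10^11 m³.
Δh per year = 1.073×10^11 / 3.47×10^14 = 3.09×10^-4 m = 0.309 mm.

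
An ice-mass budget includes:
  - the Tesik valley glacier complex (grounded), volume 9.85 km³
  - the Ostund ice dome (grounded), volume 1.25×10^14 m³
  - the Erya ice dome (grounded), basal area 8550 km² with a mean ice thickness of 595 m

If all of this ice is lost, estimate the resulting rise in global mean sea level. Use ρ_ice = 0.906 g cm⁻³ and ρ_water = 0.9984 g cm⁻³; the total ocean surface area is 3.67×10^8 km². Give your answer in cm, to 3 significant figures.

Tesik: 9.85 km³ × (906/998.4) = 8.938 km³ of water.
Ostund: 1.25×10^14 m³ × (906/998.4) = 1.134×10^14 m³ of water.
Erya: ice volume = 8550 km² × 595 m = 5087 km³; 5087 × (906/998.4) = 4616 km³ of water.
Total added water ≈ 1.181×10^14 m³ over 3.67×10^14 m² → Δh = 0.322 m = 32.2 cm.

≈ 32.2 cm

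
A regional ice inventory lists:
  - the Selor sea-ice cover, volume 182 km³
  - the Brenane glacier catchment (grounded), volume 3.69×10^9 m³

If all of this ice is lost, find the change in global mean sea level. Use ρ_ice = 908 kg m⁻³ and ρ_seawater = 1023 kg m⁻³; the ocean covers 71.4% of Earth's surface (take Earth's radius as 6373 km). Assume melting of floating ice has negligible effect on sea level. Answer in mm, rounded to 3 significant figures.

The Selor sea-ice cover is floating and already displaces its own weight of water, so its melt adds essentially nothing to sea level.
Brenane: 3.69×10^9 m³ × (908/1023) = 3.275×10^9 m³ of water.
Total added water ≈ 3.275×10^9 m³ over 3.64×10^14 m² → Δh = 8.99×10^-6 m = 8.99×10^-3 mm.

≈ 8.99×10^-3 mm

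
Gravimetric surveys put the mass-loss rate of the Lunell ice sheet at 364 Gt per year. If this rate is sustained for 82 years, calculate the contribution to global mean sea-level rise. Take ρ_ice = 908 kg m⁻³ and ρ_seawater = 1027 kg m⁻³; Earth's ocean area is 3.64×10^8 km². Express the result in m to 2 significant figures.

≈ 0.080 m

Total mass lost = 364 Gt/yr × 82 yr = 2.985×10^4 Gt = 2.985×10^16 kg.
ρ_w = 1027 kg m⁻³, so water volume = 2.985×10^16 / 1027 = 2.906×10^13 m³.
Δh = 2.906×10^13 / 3.64×10^14 = 0.0798 m.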